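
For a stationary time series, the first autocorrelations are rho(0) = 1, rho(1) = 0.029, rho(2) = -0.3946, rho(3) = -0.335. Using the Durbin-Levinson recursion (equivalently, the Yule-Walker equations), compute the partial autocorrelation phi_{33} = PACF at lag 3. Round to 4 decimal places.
\phi_{33} = -0.3650

The PACF at lag k is phi_{kk}, the last component of the solution
to the Yule-Walker system G_k phi = r_k where
  (G_k)_{ij} = rho(|i - j|), (r_k)_i = rho(i), i,j = 1..k.
Equivalently, Durbin-Levinson gives phi_{kk} iteratively:
  phi_{11} = rho(1)
  phi_{kk} = [rho(k) - sum_{j=1..k-1} phi_{k-1,j} rho(k-j)]
            / [1 - sum_{j=1..k-1} phi_{k-1,j} rho(j)],
  phi_{k,j} = phi_{k-1,j} - phi_{kk} phi_{k-1,k-j},  j = 1..k-1.
Step k = 1:
  phi_11 = rho(1) = 0.029.
Step k = 2:
  phi_22 = [rho(2) - phi_11 rho(1)] / [1 - phi_11 rho(1)] = [-0.3946 - (0.029)(0.029)] / [1 - (0.029)(0.029)]
         = -0.395441 / 0.999159 = -0.395774.
  Update: phi_21 = phi_11 - phi_22 phi_11 = 0.029 - (-0.395774)(0.029) = 0.040477.
Step k = 3:
  phi_33 = [rho(3) - phi_21 rho(2) - phi_22 rho(1)] / [1 - phi_21 rho(1) - phi_22 rho(2)]
    numerator   = -0.335 - (0.040477)(-0.3946) - (-0.395774)(0.029) = -0.30755016
    denominator = 1 - (0.040477)(0.029) - (-0.395774)(-0.3946) = 0.84265379
  phi_33 = -0.30755016 / 0.84265379 = -0.365.
Therefore phi_{33} = -0.3650.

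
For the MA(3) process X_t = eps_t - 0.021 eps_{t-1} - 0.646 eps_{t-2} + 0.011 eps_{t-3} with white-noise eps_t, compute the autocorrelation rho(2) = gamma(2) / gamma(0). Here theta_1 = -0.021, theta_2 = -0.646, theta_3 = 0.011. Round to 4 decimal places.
\rho(2) = -0.4558

For an MA(q) process with theta_0 = 1, the autocovariance is
  gamma(k) = sigma^2 * sum_{i=0..q-k} theta_i * theta_{i+k},
and rho(k) = gamma(k) / gamma(0). Sigma^2 cancels.
  numerator   = (1)*(-0.646) + (-0.021)*(0.011) = -0.646231.
  denominator = (1)^2 + (-0.021)^2 + (-0.646)^2 + (0.011)^2 = 1.417878.
  rho(2) = -0.646231 / 1.417878 = -0.4558.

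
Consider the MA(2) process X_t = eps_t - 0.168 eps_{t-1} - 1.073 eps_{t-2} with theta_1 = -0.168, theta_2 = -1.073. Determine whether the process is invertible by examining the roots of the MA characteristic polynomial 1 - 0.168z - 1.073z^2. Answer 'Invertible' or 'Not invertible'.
\text{Not invertible}

The MA(q) characteristic polynomial is P(z) = 1 - 0.168z - 1.073z^2.
Invertibility requires all roots to lie outside the unit circle, i.e. |z| > 1 for every root.
Set 1 + (-0.168) z + (-1.073) z^2 = 0, i.e. a z^2 + b z + c = 0 with a = -1.073, b = -0.168, c = 1.
Discriminant D = b^2 - 4ac = (-0.168)^2 - 4*(-1.073)*1 = 0.028224 - (-4.292) = 4.320224.
D >= 0, so the roots are real: z = (-b +/- sqrt(D)) / (2a) = (0.168 +/- 2.078515) / (-2.146).
  z_1 = (0.168 + 2.078515) / (-2.146) = -1.0468,   |z_1| = 1.0468.
  z_2 = (0.168 - 2.078515) / (-2.146) = 0.8903,   |z_2| = 0.8903.
Moduli of all roots: 1.0468, 0.8903.
All moduli strictly greater than 1? No.
Verdict: Not invertible.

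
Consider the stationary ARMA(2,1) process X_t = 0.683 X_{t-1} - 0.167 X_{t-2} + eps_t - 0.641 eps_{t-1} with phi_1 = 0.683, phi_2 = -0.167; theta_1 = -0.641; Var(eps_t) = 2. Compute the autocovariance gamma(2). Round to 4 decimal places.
\gamma(2) = -0.2692

Multiply the model equation by X_{t-k} and take expectations. With theta_0 = psi_0 = 1 and psi_j the MA(infinity) weights, this gives
  gamma(k) - sum_i phi_i gamma(k-i) = c_k,
  c_k = sigma^2 * sum_{j=k..q} theta_j psi_{j-k}   (c_k = 0 for k > q),
using gamma(-m) = gamma(m).
psi-weights needed (psi_j = theta_j + sum_i phi_i psi_{j-i}):
  psi_1 = theta_1 + phi_1 = -0.641 + (0.683) = 0.042
Right-hand sides:
  c_0 = sigma^2 (1 + theta_1 psi_1) = 2 * (1 + (-0.641)(0.042)) = 2 * 0.973078 = 1.946156
  c_1 = sigma^2 theta_1 = 2 * (-0.641) = -1.282
  c_2 = 0
Equations for k = 0, 1, 2 (AR order 2, c_2 = 0):
  (E0) gamma(0) = phi_1 gamma(1) + phi_2 gamma(2) + c_0
  (E1) gamma(1) = phi_1 gamma(0) + phi_2 gamma(1) + c_1
  (E2) gamma(2) = phi_1 gamma(1) + phi_2 gamma(0)
From (E1): gamma(1) = A gamma(0) + B with
  A = phi_1 / (1 - phi_2) = 0.683 / 1.167 = 0.585261,   B = c_1 / (1 - phi_2) = -1.282 / 1.167 = -1.098543.
Insert (E2) into (E0): gamma(0) (1 - phi_2^2) = phi_1 (1 + phi_2) gamma(1) + c_0.
  phi_1 (1 + phi_2) = (0.683)(0.833) = 0.568939,   1 - phi_2^2 = 0.972111.
Replace gamma(1) by A gamma(0) + B and collect gamma(0):
  gamma(0) [0.972111 - (0.568939)(0.585261)] = (0.568939)(-1.098543) + 1.946156
  gamma(0) * 0.639133 = 1.321152
  gamma(0) = 1.321152 / 0.639133 = 2.0671.
  gamma(1) = A gamma(0) + B = (0.585261)(2.0671) + (-1.098543) = 0.111251.
  gamma(2) = phi_1 gamma(1) + phi_2 gamma(0) = (0.683)(0.111251) + (-0.167)(2.0671) = -0.269222.
Therefore gamma(2) = -0.2692 (to 4 decimal places).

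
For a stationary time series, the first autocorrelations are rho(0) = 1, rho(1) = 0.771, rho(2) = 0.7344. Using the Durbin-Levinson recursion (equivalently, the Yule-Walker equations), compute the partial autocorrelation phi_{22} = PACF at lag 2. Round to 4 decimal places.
\phi_{22} = 0.3451

The PACF at lag k is phi_{kk}, the last component of the solution
to the Yule-Walker system G_k phi = r_k where
  (G_k)_{ij} = rho(|i - j|), (r_k)_i = rho(i), i,j = 1..k.
Equivalently, Durbin-Levinson gives phi_{kk} iteratively:
  phi_{11} = rho(1)
  phi_{kk} = [rho(k) - sum_{j=1..k-1} phi_{k-1,j} rho(k-j)]
            / [1 - sum_{j=1..k-1} phi_{k-1,j} rho(j)],
  phi_{k,j} = phi_{k-1,j} - phi_{kk} phi_{k-1,k-j},  j = 1..k-1.
Step k = 1:
  phi_11 = rho(1) = 0.771.
Step k = 2:
  phi_22 = [rho(2) - phi_11 rho(1)] / [1 - phi_11 rho(1)] = [0.7344 - (0.771)(0.771)] / [1 - (0.771)(0.771)]
         = 0.139959 / 0.405559 = 0.3451.
Therefore phi_{22} = 0.3451.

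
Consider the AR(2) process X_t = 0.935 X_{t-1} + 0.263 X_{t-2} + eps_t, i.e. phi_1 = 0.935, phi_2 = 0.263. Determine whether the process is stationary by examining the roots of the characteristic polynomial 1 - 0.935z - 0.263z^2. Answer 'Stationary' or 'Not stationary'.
\text{Not stationary}

The AR(p) characteristic polynomial is P(z) = 1 - 0.935z - 0.263z^2.
Stationarity requires all roots to lie outside the unit circle, i.e. |z| > 1 for every root.
Set 1 + (-0.935) z + (-0.263) z^2 = 0, i.e. a z^2 + b z + c = 0 with a = -0.263, b = -0.935, c = 1.
Discriminant D = b^2 - 4ac = (-0.935)^2 - 4*(-0.263)*1 = 0.874225 - (-1.052) = 1.926225.
D >= 0, so the roots are real: z = (-b +/- sqrt(D)) / (2a) = (0.935 +/- 1.387885) / (-0.526).
  z_1 = (0.935 + 1.387885) / (-0.526) = -4.4161,   |z_1| = 4.4161.
  z_2 = (0.935 - 1.387885) / (-0.526) = 0.861,   |z_2| = 0.861.
Moduli of all roots: 4.4161, 0.8610.
All moduli strictly greater than 1? No.
Verdict: Not stationary.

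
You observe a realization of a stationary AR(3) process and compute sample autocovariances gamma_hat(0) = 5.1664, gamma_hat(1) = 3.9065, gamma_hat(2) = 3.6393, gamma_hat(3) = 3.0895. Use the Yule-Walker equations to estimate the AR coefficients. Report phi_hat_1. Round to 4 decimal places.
\hat\phi_{1} = 0.5250

The Yule-Walker equations for an AR(p) process read, in matrix form,
  Gamma_p phi = r_p,   with   (Gamma_p)_{ij} = gamma(|i - j|),
                       (r_p)_i = gamma(i),   i,j = 1..p.
Substitute the sample gammas (Toeplitz matrix and right-hand side of size 3):
  Gamma_p = [[5.1664, 3.9065, 3.6393], [3.9065, 5.1664, 3.9065], [3.6393, 3.9065, 5.1664]]
  r_p     = [3.9065, 3.6393, 3.0895]
Written out (R1..R3):
  (R1) 5.1664 phi_1 + 3.9065 phi_2 + 3.6393 phi_3 = 3.9065
  (R2) 3.9065 phi_1 + 5.1664 phi_2 + 3.9065 phi_3 = 3.6393
  (R3) 3.6393 phi_1 + 3.9065 phi_2 + 5.1664 phi_3 = 3.0895
Gaussian elimination:
  R2 <- R2 - (3.9065/5.1664) R1 = R2 - (0.756136) R1:  2.212555 phi_2 + 1.154695 phi_3 = 0.685455
  R3 <- R3 - (3.6393/5.1664) R1 = R3 - (0.704417) R1:  1.154695 phi_2 + 2.602815 phi_3 = 0.337695
  R3 <- R3 - (1.154695/2.212555) R2 = R3 - (0.521883) R2:  2.0002 phi_3 = -0.020033
Back-substitution:
  phi_hat_3 = -0.020033 / 2.0002 = -0.010015
  phi_hat_2 = (0.685455 - (1.154695)(-0.010015)) / 2.212555 = 0.315029
  phi_hat_1 = (3.9065 - (3.9065)(0.315029) - (3.6393)(-0.010015)) / 5.1664 = 0.524986
So phi_hat = [0.5250, 0.3150, -0.0100].
Therefore phi_hat_1 = 0.5250.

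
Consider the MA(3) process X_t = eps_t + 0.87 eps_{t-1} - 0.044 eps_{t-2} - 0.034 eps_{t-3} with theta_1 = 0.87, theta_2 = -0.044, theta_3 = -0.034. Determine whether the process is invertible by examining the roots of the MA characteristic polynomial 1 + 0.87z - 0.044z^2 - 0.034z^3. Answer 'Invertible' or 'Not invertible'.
\text{Invertible}

The MA(q) characteristic polynomial is P(z) = 1 + 0.87z - 0.044z^2 - 0.034z^3.
Invertibility requires all roots to lie outside the unit circle, i.e. |z| > 1 for every root.
Degree 3: look for a simple real root z0 first, then factor out (1 - z/z0) and solve the remaining quadratic.
Testing z0 = 5: P(5) = 1 + (0.87)(5) + (-0.044)(5)^2 + (-0.034)(5)^3
  = 1 + (4.35) + (-1.1) + (-4.25) = 0.  So z_0 = 5 is a root, |z_0| = 5.
Divide out the factor (1 - 0.2 z) = (1 - z/z0) (since 1/z0 = 0.2):
  P(z) = (1 - 0.2 z)(1 + (1.07) z + (0.17) z^2)
  [check: z-coef 1.07 - (0.2) = 0.87; z^2-coef 0.17 - (0.2)(1.07) = -0.044; z^3-coef -(0.2)(0.17) = -0.034.]
Remaining roots from the quadratic factor 1 + (1.07) z + (0.17) z^2:
  Set 1 + (1.07) z + (0.17) z^2 = 0, i.e. a z^2 + b z + c = 0 with a = 0.17, b = 1.07, c = 1.
  Discriminant D = b^2 - 4ac = (1.07)^2 - 4*(0.17)*1 = 1.1449 - (0.68) = 0.4649.
  D >= 0, so the roots are real: z = (-b +/- sqrt(D)) / (2a) = (-1.07 +/- 0.681836) / (0.34).
    z_1 = (-1.07 + 0.681836) / (0.34) = -1.1417,   |z_1| = 1.1417.
    z_2 = (-1.07 - 0.681836) / (0.34) = -5.1525,   |z_2| = 5.1525.
Moduli of all roots: 5.0000, 1.1417, 5.1525.
All moduli strictly greater than 1? Yes.
Verdict: Invertible.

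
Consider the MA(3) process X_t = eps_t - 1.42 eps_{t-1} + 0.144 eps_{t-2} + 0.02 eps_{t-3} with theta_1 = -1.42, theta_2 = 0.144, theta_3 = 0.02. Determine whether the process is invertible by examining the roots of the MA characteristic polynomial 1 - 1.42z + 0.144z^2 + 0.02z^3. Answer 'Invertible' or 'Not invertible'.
\text{Not invertible}

The MA(q) characteristic polynomial is P(z) = 1 - 1.42z + 0.144z^2 + 0.02z^3.
Invertibility requires all roots to lie outside the unit circle, i.e. |z| > 1 for every root.
Degree 3: look for a simple real root z0 first, then factor out (1 - z/z0) and solve the remaining quadratic.
Testing z0 = 5: P(5) = 1 + (-1.42)(5) + (0.144)(5)^2 + (0.02)(5)^3
  = 1 + (-7.1) + (3.6) + (2.5) = 0.  So z_0 = 5 is a root, |z_0| = 5.
Divide out the factor (1 - 0.2 z) = (1 - z/z0) (since 1/z0 = 0.2):
  P(z) = (1 - 0.2 z)(1 + (-1.22) z + (-0.1) z^2)
  [check: z-coef -1.22 - (0.2) = -1.42; z^2-coef -0.1 - (0.2)(-1.22) = 0.144; z^3-coef -(0.2)(-0.1) = 0.02.]
Remaining roots from the quadratic factor 1 + (-1.22) z + (-0.1) z^2:
  Set 1 + (-1.22) z + (-0.1) z^2 = 0, i.e. a z^2 + b z + c = 0 with a = -0.1, b = -1.22, c = 1.
  Discriminant D = b^2 - 4ac = (-1.22)^2 - 4*(-0.1)*1 = 1.4884 - (-0.4) = 1.8884.
  D >= 0, so the roots are real: z = (-b +/- sqrt(D)) / (2a) = (1.22 +/- 1.374191) / (-0.2).
    z_1 = (1.22 + 1.374191) / (-0.2) = -12.971,   |z_1| = 12.971.
    z_2 = (1.22 - 1.374191) / (-0.2) = 0.771,   |z_2| = 0.771.
Moduli of all roots: 5.0000, 12.9710, 0.7710.
All moduli strictly greater than 1? No.
Verdict: Not invertible.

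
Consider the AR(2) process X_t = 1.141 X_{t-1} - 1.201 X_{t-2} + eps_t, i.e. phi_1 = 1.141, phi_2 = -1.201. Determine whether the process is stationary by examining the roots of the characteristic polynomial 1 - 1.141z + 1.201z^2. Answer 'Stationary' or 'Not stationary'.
\text{Not stationary}

The AR(p) characteristic polynomial is P(z) = 1 - 1.141z + 1.201z^2.
Stationarity requires all roots to lie outside the unit circle, i.e. |z| > 1 for every root.
Set 1 + (-1.141) z + (1.201) z^2 = 0, i.e. a z^2 + b z + c = 0 with a = 1.201, b = -1.141, c = 1.
Discriminant D = b^2 - 4ac = (-1.141)^2 - 4*(1.201)*1 = 1.301881 - (4.804) = -3.502119.
D < 0, so the roots are the complex-conjugate pair z = (-b +/- i sqrt(-D)) / (2a) = 0.475 +/- 0.7791i.
For a conjugate pair |z|^2 = z * conj(z) = (product of roots) = c/a = 1/(1.201) = 0.832639, so |z| = sqrt(0.832639) = 0.9125 for both roots.
Moduli of all roots: 0.9125, 0.9125.
All moduli strictly greater than 1? No.
Verdict: Not stationary.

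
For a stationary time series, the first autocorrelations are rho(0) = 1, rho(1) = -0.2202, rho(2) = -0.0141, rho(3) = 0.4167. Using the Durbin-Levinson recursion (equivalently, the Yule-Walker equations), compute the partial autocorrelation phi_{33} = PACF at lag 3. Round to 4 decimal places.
\phi_{33} = 0.4211

The PACF at lag k is phi_{kk}, the last component of the solution
to the Yule-Walker system G_k phi = r_k where
  (G_k)_{ij} = rho(|i - j|), (r_k)_i = rho(i), i,j = 1..k.
Equivalently, Durbin-Levinson gives phi_{kk} iteratively:
  phi_{11} = rho(1)
  phi_{kk} = [rho(k) - sum_{j=1..k-1} phi_{k-1,j} rho(k-j)]
            / [1 - sum_{j=1..k-1} phi_{k-1,j} rho(j)],
  phi_{k,j} = phi_{k-1,j} - phi_{kk} phi_{k-1,k-j},  j = 1..k-1.
Step k = 1:
  phi_11 = rho(1) = -0.2202.
Step k = 2:
  phi_22 = [rho(2) - phi_11 rho(1)] / [1 - phi_11 rho(1)] = [-0.0141 - (-0.2202)(-0.2202)] / [1 - (-0.2202)(-0.2202)]
         = -0.06258804 / 0.95151196 = -0.065777.
  Update: phi_21 = phi_11 - phi_22 phi_11 = -0.2202 - (-0.065777)(-0.2202) = -0.234684.
Step k = 3:
  phi_33 = [rho(3) - phi_21 rho(2) - phi_22 rho(1)] / [1 - phi_21 rho(1) - phi_22 rho(2)]
    numerator   = 0.4167 - (-0.234684)(-0.0141) - (-0.065777)(-0.2202) = 0.39890676
    denominator = 1 - (-0.234684)(-0.2202) - (-0.065777)(-0.0141) = 0.94739508
  phi_33 = 0.39890676 / 0.94739508 = 0.4211.
Therefore phi_{33} = 0.4211.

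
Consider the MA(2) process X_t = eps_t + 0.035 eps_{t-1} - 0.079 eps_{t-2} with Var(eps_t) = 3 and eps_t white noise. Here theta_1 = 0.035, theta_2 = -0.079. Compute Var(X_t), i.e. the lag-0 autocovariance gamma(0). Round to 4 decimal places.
\gamma(0) = 3.0224

For an MA(q) process X_t = eps_t + sum_i theta_i eps_{t-i} with
Var(eps_t) = sigma^2, the variance is
  gamma(0) = sigma^2 * (1 + sum_i theta_i^2).
  sum_i theta_i^2 = (0.035)^2 + (-0.079)^2 = 0.001225 + 0.006241 = 0.007466.
  gamma(0) = 3 * (1 + 0.007466) = 3 * 1.007466 = 3.022398, which rounds to 3.0224.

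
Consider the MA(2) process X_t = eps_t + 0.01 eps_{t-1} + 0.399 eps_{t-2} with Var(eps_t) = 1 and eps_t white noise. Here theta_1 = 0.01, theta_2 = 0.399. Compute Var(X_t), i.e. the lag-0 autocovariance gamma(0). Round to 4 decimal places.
\gamma(0) = 1.1593

For an MA(q) process X_t = eps_t + sum_i theta_i eps_{t-i} with
Var(eps_t) = sigma^2, the variance is
  gamma(0) = sigma^2 * (1 + sum_i theta_i^2).
  sum_i theta_i^2 = (0.01)^2 + (0.399)^2 = 0.0001 + 0.159201 = 0.159301.
  gamma(0) = 1 * (1 + 0.159301) = 1 * 1.159301 = 1.159301, which rounds to 1.1593.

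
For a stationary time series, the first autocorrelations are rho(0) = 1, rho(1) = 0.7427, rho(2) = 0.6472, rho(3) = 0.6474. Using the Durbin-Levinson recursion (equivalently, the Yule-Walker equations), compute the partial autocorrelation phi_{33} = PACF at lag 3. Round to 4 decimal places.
\phi_{33} = 0.2590

The PACF at lag k is phi_{kk}, the last component of the solution
to the Yule-Walker system G_k phi = r_k where
  (G_k)_{ij} = rho(|i - j|), (r_k)_i = rho(i), i,j = 1..k.
Equivalently, Durbin-Levinson gives phi_{kk} iteratively:
  phi_{11} = rho(1)
  phi_{kk} = [rho(k) - sum_{j=1..k-1} phi_{k-1,j} rho(k-j)]
            / [1 - sum_{j=1..k-1} phi_{k-1,j} rho(j)],
  phi_{k,j} = phi_{k-1,j} - phi_{kk} phi_{k-1,k-j},  j = 1..k-1.
Step k = 1:
  phi_11 = rho(1) = 0.7427.
Step k = 2:
  phi_22 = [rho(2) - phi_11 rho(1)] / [1 - phi_11 rho(1)] = [0.6472 - (0.7427)(0.7427)] / [1 - (0.7427)(0.7427)]
         = 0.09559671 / 0.44839671 = 0.213197.
  Update: phi_21 = phi_11 - phi_22 phi_11 = 0.7427 - (0.213197)(0.7427) = 0.584359.
Step k = 3:
  phi_33 = [rho(3) - phi_21 rho(2) - phi_22 rho(1)] / [1 - phi_21 rho(1) - phi_22 rho(2)]
    numerator   = 0.6474 - (0.584359)(0.6472) - (0.213197)(0.7427) = 0.11086178
    denominator = 1 - (0.584359)(0.7427) - (0.213197)(0.6472) = 0.4280158
  phi_33 = 0.11086178 / 0.4280158 = 0.259.
Therefore phi_{33} = 0.2590.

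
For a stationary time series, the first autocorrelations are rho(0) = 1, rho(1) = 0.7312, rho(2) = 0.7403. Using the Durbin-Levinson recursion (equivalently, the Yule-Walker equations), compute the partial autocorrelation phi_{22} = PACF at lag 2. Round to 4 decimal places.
\phi_{22} = 0.4419

The PACF at lag k is phi_{kk}, the last component of the solution
to the Yule-Walker system G_k phi = r_k where
  (G_k)_{ij} = rho(|i - j|), (r_k)_i = rho(i), i,j = 1..k.
Equivalently, Durbin-Levinson gives phi_{kk} iteratively:
  phi_{11} = rho(1)
  phi_{kk} = [rho(k) - sum_{j=1..k-1} phi_{k-1,j} rho(k-j)]
            / [1 - sum_{j=1..k-1} phi_{k-1,j} rho(j)],
  phi_{k,j} = phi_{k-1,j} - phi_{kk} phi_{k-1,k-j},  j = 1..k-1.
Step k = 1:
  phi_11 = rho(1) = 0.7312.
Step k = 2:
  phi_22 = [rho(2) - phi_11 rho(1)] / [1 - phi_11 rho(1)] = [0.7403 - (0.7312)(0.7312)] / [1 - (0.7312)(0.7312)]
         = 0.20564656 / 0.46534656 = 0.4419.
Therefore phi_{22} = 0.4419.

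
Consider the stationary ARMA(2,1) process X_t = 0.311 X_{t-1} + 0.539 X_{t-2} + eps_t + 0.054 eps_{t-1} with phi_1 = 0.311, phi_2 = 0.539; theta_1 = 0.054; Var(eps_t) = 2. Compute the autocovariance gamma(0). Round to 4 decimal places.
\gamma(0) = 5.5655

Multiply the model equation by X_{t-k} and take expectations. With theta_0 = psi_0 = 1 and psi_j the MA(infinity) weights, this gives
  gamma(k) - sum_i phi_i gamma(k-i) = c_k,
  c_k = sigma^2 * sum_{j=k..q} theta_j psi_{j-k}   (c_k = 0 for k > q),
using gamma(-m) = gamma(m).
psi-weights needed (psi_j = theta_j + sum_i phi_i psi_{j-i}):
  psi_1 = theta_1 + phi_1 = 0.054 + (0.311) = 0.365
Right-hand sides:
  c_0 = sigma^2 (1 + theta_1 psi_1) = 2 * (1 + (0.054)(0.365)) = 2 * 1.01971 = 2.03942
  c_1 = sigma^2 theta_1 = 2 * (0.054) = 0.108
  c_2 = 0
Equations for k = 0, 1, 2 (AR order 2, c_2 = 0):
  (E0) gamma(0) = phi_1 gamma(1) + phi_2 gamma(2) + c_0
  (E1) gamma(1) = phi_1 gamma(0) + phi_2 gamma(1) + c_1
  (E2) gamma(2) = phi_1 gamma(1) + phi_2 gamma(0)
From (E1): gamma(1) = A gamma(0) + B with
  A = phi_1 / (1 - phi_2) = 0.311 / 0.461 = 0.67462,   B = c_1 / (1 - phi_2) = 0.108 / 0.461 = 0.234273.
Insert (E2) into (E0): gamma(0) (1 - phi_2^2) = phi_1 (1 + phi_2) gamma(1) + c_0.
  phi_1 (1 + phi_2) = (0.311)(1.539) = 0.478629,   1 - phi_2^2 = 0.709479.
Replace gamma(1) by A gamma(0) + B and collect gamma(0):
  gamma(0) [0.709479 - (0.478629)(0.67462)] = (0.478629)(0.234273) + 2.03942
  gamma(0) * 0.386586 = 2.15155
  gamma(0) = 2.15155 / 0.386586 = 5.565513.
Therefore gamma(0) = 5.5655 (to 4 decimal places).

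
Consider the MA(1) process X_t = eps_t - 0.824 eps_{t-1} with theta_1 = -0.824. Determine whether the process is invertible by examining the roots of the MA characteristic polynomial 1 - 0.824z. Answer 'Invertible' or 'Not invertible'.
\text{Invertible}

The MA(q) characteristic polynomial is P(z) = 1 - 0.824z.
Invertibility requires all roots to lie outside the unit circle, i.e. |z| > 1 for every root.
This is linear in z: 1 + (-0.824) z = 0  =>  z = -1/(-0.824) = 1.213592,  |z| = 1.213592.
Moduli of all roots: 1.2136.
All moduli strictly greater than 1? Yes.
Verdict: Invertible.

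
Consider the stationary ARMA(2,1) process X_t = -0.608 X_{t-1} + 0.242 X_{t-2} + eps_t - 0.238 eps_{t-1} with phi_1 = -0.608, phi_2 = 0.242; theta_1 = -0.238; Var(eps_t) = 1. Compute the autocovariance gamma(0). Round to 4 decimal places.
\gamma(0) = 4.2845

Multiply the model equation by X_{t-k} and take expectations. With theta_0 = psi_0 = 1 and psi_j the MA(infinity) weights, this gives
  gamma(k) - sum_i phi_i gamma(k-i) = c_k,
  c_k = sigma^2 * sum_{j=k..q} theta_j psi_{j-k}   (c_k = 0 for k > q),
using gamma(-m) = gamma(m).
psi-weights needed (psi_j = theta_j + sum_i phi_i psi_{j-i}):
  psi_1 = theta_1 + phi_1 = -0.238 + (-0.608) = -0.846
Right-hand sides:
  c_0 = sigma^2 (1 + theta_1 psi_1) = 1 * (1 + (-0.238)(-0.846)) = 1 * 1.201348 = 1.201348
  c_1 = sigma^2 theta_1 = 1 * (-0.238) = -0.238
  c_2 = 0
Equations for k = 0, 1, 2 (AR order 2, c_2 = 0):
  (E0) gamma(0) = phi_1 gamma(1) + phi_2 gamma(2) + c_0
  (E1) gamma(1) = phi_1 gamma(0) + phi_2 gamma(1) + c_1
  (E2) gamma(2) = phi_1 gamma(1) + phi_2 gamma(0)
From (E1): gamma(1) = A gamma(0) + B with
  A = phi_1 / (1 - phi_2) = -0.608 / 0.758 = -0.802111,   B = c_1 / (1 - phi_2) = -0.238 / 0.758 = -0.313984.
Insert (E2) into (E0): gamma(0) (1 - phi_2^2) = phi_1 (1 + phi_2) gamma(1) + c_0.
  phi_1 (1 + phi_2) = (-0.608)(1.242) = -0.755136,   1 - phi_2^2 = 0.941436.
Replace gamma(1) by A gamma(0) + B and collect gamma(0):
  gamma(0) [0.941436 - (-0.755136)(-0.802111)] = (-0.755136)(-0.313984) + 1.201348
  gamma(0) * 0.335733 = 1.438449
  gamma(0) = 1.438449 / 0.335733 = 4.284499.
Therefore gamma(0) = 4.2845 (to 4 decimal places).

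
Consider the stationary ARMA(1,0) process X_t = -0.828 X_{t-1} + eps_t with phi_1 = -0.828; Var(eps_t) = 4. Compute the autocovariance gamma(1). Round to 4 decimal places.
\gamma(1) = -10.5338

Multiply the model equation by X_{t-k} and take expectations. With theta_0 = psi_0 = 1 and psi_j the MA(infinity) weights, this gives
  gamma(k) - sum_i phi_i gamma(k-i) = c_k,
  c_k = sigma^2 * sum_{j=k..q} theta_j psi_{j-k}   (c_k = 0 for k > q),
using gamma(-m) = gamma(m).
Pure AR (q = 0): c_0 = sigma^2 = 4, c_k = 0 for k >= 1.
Equations for k = 0 and k = 1 (AR order 1):
  gamma(0) = phi_1 gamma(1) + c_0
  gamma(1) = phi_1 gamma(0) + c_1
Substituting the second into the first: gamma(0) (1 - phi_1^2) = c_0 + phi_1 c_1, so
  gamma(0) = c_0 / (1 - phi_1^2) = 4 / (1 - (-0.828)^2) = 4 / 0.314416 = 12.721999.
  gamma(1) = phi_1 gamma(0) = (-0.828)(12.721999) = -10.533815.
Therefore gamma(1) = -10.5338 (to 4 decimal places).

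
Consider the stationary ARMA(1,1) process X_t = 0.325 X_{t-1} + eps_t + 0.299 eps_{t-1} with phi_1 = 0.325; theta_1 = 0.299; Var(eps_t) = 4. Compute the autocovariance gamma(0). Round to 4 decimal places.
\gamma(0) = 5.7414

Multiply the model equation by X_{t-k} and take expectations. With theta_0 = psi_0 = 1 and psi_j the MA(infinity) weights, this gives
  gamma(k) - sum_i phi_i gamma(k-i) = c_k,
  c_k = sigma^2 * sum_{j=k..q} theta_j psi_{j-k}   (c_k = 0 for k > q),
using gamma(-m) = gamma(m).
psi-weights needed (psi_j = theta_j + sum_i phi_i psi_{j-i}):
  psi_1 = theta_1 + phi_1 = 0.299 + (0.325) = 0.624
Right-hand sides:
  c_0 = sigma^2 (1 + theta_1 psi_1) = 4 * (1 + (0.299)(0.624)) = 4 * 1.186576 = 4.746304
  c_1 = sigma^2 theta_1 = 4 * (0.299) = 1.196
  c_2 = 0
Equations for k = 0 and k = 1 (AR order 1):
  gamma(0) = phi_1 gamma(1) + c_0
  gamma(1) = phi_1 gamma(0) + c_1
Substituting the second into the first: gamma(0) (1 - phi_1^2) = c_0 + phi_1 c_1, so
  gamma(0) = (c_0 + phi_1 c_1) / (1 - phi_1^2) = (4.746304 + (0.325)(1.196)) / (1 - (0.325)^2) = 5.135004 / 0.894375 = 5.741444.
Therefore gamma(0) = 5.7414 (to 4 decimal places).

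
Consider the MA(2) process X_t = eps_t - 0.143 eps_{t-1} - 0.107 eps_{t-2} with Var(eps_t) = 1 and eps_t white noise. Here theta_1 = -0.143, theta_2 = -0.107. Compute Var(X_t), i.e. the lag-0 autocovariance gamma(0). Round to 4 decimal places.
\gamma(0) = 1.0319

For an MA(q) process X_t = eps_t + sum_i theta_i eps_{t-i} with
Var(eps_t) = sigma^2, the variance is
  gamma(0) = sigma^2 * (1 + sum_i theta_i^2).
  sum_i theta_i^2 = (-0.143)^2 + (-0.107)^2 = 0.020449 + 0.011449 = 0.031898.
  gamma(0) = 1 * (1 + 0.031898) = 1 * 1.031898 = 1.031898, which rounds to 1.0319.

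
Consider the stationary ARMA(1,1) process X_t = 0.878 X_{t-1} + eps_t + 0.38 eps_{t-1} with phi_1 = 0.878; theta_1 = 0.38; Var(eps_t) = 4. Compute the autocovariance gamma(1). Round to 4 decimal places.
\gamma(1) = 29.2903

Multiply the model equation by X_{t-k} and take expectations. With theta_0 = psi_0 = 1 and psi_j the MA(infinity) weights, this gives
  gamma(k) - sum_i phi_i gamma(k-i) = c_k,
  c_k = sigma^2 * sum_{j=k..q} theta_j psi_{j-k}   (c_k = 0 for k > q),
using gamma(-m) = gamma(m).
psi-weights needed (psi_j = theta_j + sum_i phi_i psi_{j-i}):
  psi_1 = theta_1 + phi_1 = 0.38 + (0.878) = 1.258
Right-hand sides:
  c_0 = sigma^2 (1 + theta_1 psi_1) = 4 * (1 + (0.38)(1.258)) = 4 * 1.47804 = 5.91216
  c_1 = sigma^2 theta_1 = 4 * (0.38) = 1.52
  c_2 = 0
Equations for k = 0 and k = 1 (AR order 1):
  gamma(0) = phi_1 gamma(1) + c_0
  gamma(1) = phi_1 gamma(0) + c_1
Substituting the second into the first: gamma(0) (1 - phi_1^2) = c_0 + phi_1 c_1, so
  gamma(0) = (c_0 + phi_1 c_1) / (1 - phi_1^2) = (5.91216 + (0.878)(1.52)) / (1 - (0.878)^2) = 7.24672 / 0.229116 = 31.629044.
  gamma(1) = phi_1 gamma(0) + c_1 = (0.878)(31.629044) + (1.52) = 29.2903.
Therefore gamma(1) = 29.2903 (to 4 decimal places).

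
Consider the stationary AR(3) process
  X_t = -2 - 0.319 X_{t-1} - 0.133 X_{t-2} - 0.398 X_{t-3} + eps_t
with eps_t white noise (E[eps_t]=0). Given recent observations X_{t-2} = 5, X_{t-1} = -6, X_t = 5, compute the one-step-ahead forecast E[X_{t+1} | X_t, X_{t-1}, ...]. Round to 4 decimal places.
E[X_{t+1} \mid \mathcal F_t] = -4.7870

For an AR(p) model X_t = c + sum_i phi_i X_{t-i} + eps_t, the
one-step-ahead conditional mean is
  E[X_{t+1} | X_t, ...] = c + sum_i phi_i X_{t+1-i}.
Substitute known values:
  E[X_{t+1} | ...] = -2 + (-0.319) * (5) + (-0.133) * (-6) + (-0.398) * (5)
                   = -4.7870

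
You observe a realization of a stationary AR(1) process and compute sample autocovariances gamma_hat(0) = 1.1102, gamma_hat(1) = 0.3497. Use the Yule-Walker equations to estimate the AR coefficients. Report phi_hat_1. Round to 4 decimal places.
\hat\phi_{1} = 0.3150

The Yule-Walker equations for an AR(p) process read, in matrix form,
  Gamma_p phi = r_p,   with   (Gamma_p)_{ij} = gamma(|i - j|),
                       (r_p)_i = gamma(i),   i,j = 1..p.
Substitute the sample gammas (Toeplitz matrix and right-hand side of size 1):
  Gamma_p = [[1.1102]]
  r_p     = [0.3497]
With p = 1 this is the single equation gamma(0) phi_1 = gamma(1):
  phi_hat_1 = gamma(1) / gamma(0) = 0.3497 / 1.1102 = 0.3150.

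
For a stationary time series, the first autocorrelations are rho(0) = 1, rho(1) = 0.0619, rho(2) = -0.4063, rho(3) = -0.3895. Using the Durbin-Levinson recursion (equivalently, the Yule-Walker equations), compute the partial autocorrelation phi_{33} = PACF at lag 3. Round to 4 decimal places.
\phi_{33} = -0.3971

The PACF at lag k is phi_{kk}, the last component of the solution
to the Yule-Walker system G_k phi = r_k where
  (G_k)_{ij} = rho(|i - j|), (r_k)_i = rho(i), i,j = 1..k.
Equivalently, Durbin-Levinson gives phi_{kk} iteratively:
  phi_{11} = rho(1)
  phi_{kk} = [rho(k) - sum_{j=1..k-1} phi_{k-1,j} rho(k-j)]
            / [1 - sum_{j=1..k-1} phi_{k-1,j} rho(j)],
  phi_{k,j} = phi_{k-1,j} - phi_{kk} phi_{k-1,k-j},  j = 1..k-1.
Step k = 1:
  phi_11 = rho(1) = 0.0619.
Step k = 2:
  phi_22 = [rho(2) - phi_11 rho(1)] / [1 - phi_11 rho(1)] = [-0.4063 - (0.0619)(0.0619)] / [1 - (0.0619)(0.0619)]
         = -0.41013161 / 0.99616839 = -0.411709.
  Update: phi_21 = phi_11 - phi_22 phi_11 = 0.0619 - (-0.411709)(0.0619) = 0.087385.
Step k = 3:
  phi_33 = [rho(3) - phi_21 rho(2) - phi_22 rho(1)] / [1 - phi_21 rho(1) - phi_22 rho(2)]
    numerator   = -0.3895 - (0.087385)(-0.4063) - (-0.411709)(0.0619) = -0.32851076
    denominator = 1 - (0.087385)(0.0619) - (-0.411709)(-0.4063) = 0.82731347
  phi_33 = -0.32851076 / 0.82731347 = -0.3971.
Therefore phi_{33} = -0.3971.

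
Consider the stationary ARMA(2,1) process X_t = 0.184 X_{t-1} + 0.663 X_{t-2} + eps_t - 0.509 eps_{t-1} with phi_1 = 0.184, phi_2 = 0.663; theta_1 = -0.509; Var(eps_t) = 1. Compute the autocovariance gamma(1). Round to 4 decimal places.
\gamma(1) = -0.5342

Multiply the model equation by X_{t-k} and take expectations. With theta_0 = psi_0 = 1 and psi_j the MA(infinity) weights, this gives
  gamma(k) - sum_i phi_i gamma(k-i) = c_k,
  c_k = sigma^2 * sum_{j=k..q} theta_j psi_{j-k}   (c_k = 0 for k > q),
using gamma(-m) = gamma(m).
psi-weights needed (psi_j = theta_j + sum_i phi_i psi_{j-i}):
  psi_1 = theta_1 + phi_1 = -0.509 + (0.184) = -0.325
Right-hand sides:
  c_0 = sigma^2 (1 + theta_1 psi_1) = 1 * (1 + (-0.509)(-0.325)) = 1 * 1.165425 = 1.165425
  c_1 = sigma^2 theta_1 = 1 * (-0.509) = -0.509
  c_2 = 0
Equations for k = 0, 1, 2 (AR order 2, c_2 = 0):
  (E0) gamma(0) = phi_1 gamma(1) + phi_2 gamma(2) + c_0
  (E1) gamma(1) = phi_1 gamma(0) + phi_2 gamma(1) + c_1
  (E2) gamma(2) = phi_1 gamma(1) + phi_2 gamma(0)
From (E1): gamma(1) = A gamma(0) + B with
  A = phi_1 / (1 - phi_2) = 0.184 / 0.337 = 0.545994,   B = c_1 / (1 - phi_2) = -0.509 / 0.337 = -1.510386.
Insert (E2) into (E0): gamma(0) (1 - phi_2^2) = phi_1 (1 + phi_2) gamma(1) + c_0.
  phi_1 (1 + phi_2) = (0.184)(1.663) = 0.305992,   1 - phi_2^2 = 0.560431.
Replace gamma(1) by A gamma(0) + B and collect gamma(0):
  gamma(0) [0.560431 - (0.305992)(0.545994)] = (0.305992)(-1.510386) + 1.165425
  gamma(0) * 0.393361 = 0.703259
  gamma(0) = 0.703259 / 0.393361 = 1.78782.
  gamma(1) = A gamma(0) + B = (0.545994)(1.78782) + (-1.510386) = -0.534247.
Therefore gamma(1) = -0.5342 (to 4 decimal places).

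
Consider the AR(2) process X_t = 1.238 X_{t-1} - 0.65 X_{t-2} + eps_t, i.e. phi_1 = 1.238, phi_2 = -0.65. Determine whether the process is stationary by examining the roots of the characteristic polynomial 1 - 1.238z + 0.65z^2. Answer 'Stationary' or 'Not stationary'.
\text{Stationary}

The AR(p) characteristic polynomial is P(z) = 1 - 1.238z + 0.65z^2.
Stationarity requires all roots to lie outside the unit circle, i.e. |z| > 1 for every root.
Set 1 + (-1.238) z + (0.65) z^2 = 0, i.e. a z^2 + b z + c = 0 with a = 0.65, b = -1.238, c = 1.
Discriminant D = b^2 - 4ac = (-1.238)^2 - 4*(0.65)*1 = 1.532644 - (2.6) = -1.067356.
D < 0, so the roots are the complex-conjugate pair z = (-b +/- i sqrt(-D)) / (2a) = 0.9523 +/- 0.7947i.
For a conjugate pair |z|^2 = z * conj(z) = (product of roots) = c/a = 1/(0.65) = 1.538462, so |z| = sqrt(1.538462) = 1.2403 for both roots.
Moduli of all roots: 1.2403, 1.2403.
All moduli strictly greater than 1? Yes.
Verdict: Stationary.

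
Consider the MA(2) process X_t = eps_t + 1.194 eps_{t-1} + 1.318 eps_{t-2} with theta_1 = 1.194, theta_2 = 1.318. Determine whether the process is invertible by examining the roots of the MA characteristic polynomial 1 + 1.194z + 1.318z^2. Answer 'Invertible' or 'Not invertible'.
\text{Not invertible}

The MA(q) characteristic polynomial is P(z) = 1 + 1.194z + 1.318z^2.
Invertibility requires all roots to lie outside the unit circle, i.e. |z| > 1 for every root.
Set 1 + (1.194) z + (1.318) z^2 = 0, i.e. a z^2 + b z + c = 0 with a = 1.318, b = 1.194, c = 1.
Discriminant D = b^2 - 4ac = (1.194)^2 - 4*(1.318)*1 = 1.425636 - (5.272) = -3.846364.
D < 0, so the roots are the complex-conjugate pair z = (-b +/- i sqrt(-D)) / (2a) = -0.453 +/- 0.744i.
For a conjugate pair |z|^2 = z * conj(z) = (product of roots) = c/a = 1/(1.318) = 0.758725, so |z| = sqrt(0.758725) = 0.871 for both roots.
Moduli of all roots: 0.8710, 0.8710.
All moduli strictly greater than 1? No.
Verdict: Not invertible.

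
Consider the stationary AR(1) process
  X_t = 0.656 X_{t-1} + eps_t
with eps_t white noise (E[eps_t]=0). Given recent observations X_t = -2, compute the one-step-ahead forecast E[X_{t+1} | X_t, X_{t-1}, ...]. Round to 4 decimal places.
E[X_{t+1} \mid \mathcal F_t] = -1.3120

For an AR(p) model X_t = c + sum_i phi_i X_{t-i} + eps_t, the
one-step-ahead conditional mean is
  E[X_{t+1} | X_t, ...] = c + sum_i phi_i X_{t+1-i}.
Substitute known values:
  E[X_{t+1} | ...] = (0.656) * (-2)
                   = -1.3120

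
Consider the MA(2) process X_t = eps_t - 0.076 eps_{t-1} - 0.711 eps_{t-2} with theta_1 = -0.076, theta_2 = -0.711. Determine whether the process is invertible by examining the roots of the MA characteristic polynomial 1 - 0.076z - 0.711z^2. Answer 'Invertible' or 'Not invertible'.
\text{Invertible}

The MA(q) characteristic polynomial is P(z) = 1 - 0.076z - 0.711z^2.
Invertibility requires all roots to lie outside the unit circle, i.e. |z| > 1 for every root.
Set 1 + (-0.076) z + (-0.711) z^2 = 0, i.e. a z^2 + b z + c = 0 with a = -0.711, b = -0.076, c = 1.
Discriminant D = b^2 - 4ac = (-0.076)^2 - 4*(-0.711)*1 = 0.005776 - (-2.844) = 2.849776.
D >= 0, so the roots are real: z = (-b +/- sqrt(D)) / (2a) = (0.076 +/- 1.688128) / (-1.422).
  z_1 = (0.076 + 1.688128) / (-1.422) = -1.2406,   |z_1| = 1.2406.
  z_2 = (0.076 - 1.688128) / (-1.422) = 1.1337,   |z_2| = 1.1337.
Moduli of all roots: 1.2406, 1.1337.
All moduli strictly greater than 1? Yes.
Verdict: Invertible.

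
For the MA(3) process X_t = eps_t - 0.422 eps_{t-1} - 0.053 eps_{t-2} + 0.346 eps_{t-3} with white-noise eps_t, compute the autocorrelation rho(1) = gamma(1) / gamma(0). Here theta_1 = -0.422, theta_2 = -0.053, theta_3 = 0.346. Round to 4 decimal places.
\rho(1) = -0.3214

For an MA(q) process with theta_0 = 1, the autocovariance is
  gamma(k) = sigma^2 * sum_{i=0..q-k} theta_i * theta_{i+k},
and rho(k) = gamma(k) / gamma(0). Sigma^2 cancels.
  numerator   = (1)*(-0.422) + (-0.422)*(-0.053) + (-0.053)*(0.346) = -0.417972.
  denominator = (1)^2 + (-0.422)^2 + (-0.053)^2 + (0.346)^2 = 1.300609.
  rho(1) = -0.417972 / 1.300609 = -0.3214.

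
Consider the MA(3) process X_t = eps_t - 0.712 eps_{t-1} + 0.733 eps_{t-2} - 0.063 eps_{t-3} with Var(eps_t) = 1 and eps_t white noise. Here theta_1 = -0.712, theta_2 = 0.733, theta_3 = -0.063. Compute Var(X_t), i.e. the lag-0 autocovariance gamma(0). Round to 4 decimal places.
\gamma(0) = 2.0482

For an MA(q) process X_t = eps_t + sum_i theta_i eps_{t-i} with
Var(eps_t) = sigma^2, the variance is
  gamma(0) = sigma^2 * (1 + sum_i theta_i^2).
  sum_i theta_i^2 = (-0.712)^2 + (0.733)^2 + (-0.063)^2 = 0.506944 + 0.537289 + 0.003969 = 1.048202.
  gamma(0) = 1 * (1 + 1.048202) = 1 * 2.048202 = 2.048202, which rounds to 2.0482.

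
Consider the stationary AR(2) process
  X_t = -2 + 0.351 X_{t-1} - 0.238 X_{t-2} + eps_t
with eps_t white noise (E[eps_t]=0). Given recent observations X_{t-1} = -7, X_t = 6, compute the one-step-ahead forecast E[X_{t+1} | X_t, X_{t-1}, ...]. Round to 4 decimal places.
E[X_{t+1} \mid \mathcal F_t] = 1.7720

For an AR(p) model X_t = c + sum_i phi_i X_{t-i} + eps_t, the
one-step-ahead conditional mean is
  E[X_{t+1} | X_t, ...] = c + sum_i phi_i X_{t+1-i}.
Substitute known values:
  E[X_{t+1} | ...] = -2 + (0.351) * (6) + (-0.238) * (-7)
                   = 1.7720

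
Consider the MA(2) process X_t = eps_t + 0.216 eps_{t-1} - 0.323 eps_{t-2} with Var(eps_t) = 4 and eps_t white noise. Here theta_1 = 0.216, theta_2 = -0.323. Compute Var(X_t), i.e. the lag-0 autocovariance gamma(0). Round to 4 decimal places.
\gamma(0) = 4.6039

For an MA(q) process X_t = eps_t + sum_i theta_i eps_{t-i} with
Var(eps_t) = sigma^2, the variance is
  gamma(0) = sigma^2 * (1 + sum_i theta_i^2).
  sum_i theta_i^2 = (0.216)^2 + (-0.323)^2 = 0.046656 + 0.104329 = 0.150985.
  gamma(0) = 4 * (1 + 0.150985) = 4 * 1.150985 = 4.60394, which rounds to 4.6039.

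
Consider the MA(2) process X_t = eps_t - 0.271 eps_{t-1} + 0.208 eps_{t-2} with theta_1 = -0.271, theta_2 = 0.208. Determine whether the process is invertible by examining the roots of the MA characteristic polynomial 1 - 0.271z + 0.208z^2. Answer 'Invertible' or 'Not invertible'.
\text{Invertible}

The MA(q) characteristic polynomial is P(z) = 1 - 0.271z + 0.208z^2.
Invertibility requires all roots to lie outside the unit circle, i.e. |z| > 1 for every root.
Set 1 + (-0.271) z + (0.208) z^2 = 0, i.e. a z^2 + b z + c = 0 with a = 0.208, b = -0.271, c = 1.
Discriminant D = b^2 - 4ac = (-0.271)^2 - 4*(0.208)*1 = 0.073441 - (0.832) = -0.758559.
D < 0, so the roots are the complex-conjugate pair z = (-b +/- i sqrt(-D)) / (2a) = 0.6514 +/- 2.0936i.
For a conjugate pair |z|^2 = z * conj(z) = (product of roots) = c/a = 1/(0.208) = 4.807692, so |z| = sqrt(4.807692) = 2.1926 for both roots.
Moduli of all roots: 2.1926, 2.1926.
All moduli strictly greater than 1? Yes.
Verdict: Invertible.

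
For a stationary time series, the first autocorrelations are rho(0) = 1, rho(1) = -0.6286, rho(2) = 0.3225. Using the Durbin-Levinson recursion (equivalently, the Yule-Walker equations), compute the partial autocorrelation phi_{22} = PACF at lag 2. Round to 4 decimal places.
\phi_{22} = -0.1201

The PACF at lag k is phi_{kk}, the last component of the solution
to the Yule-Walker system G_k phi = r_k where
  (G_k)_{ij} = rho(|i - j|), (r_k)_i = rho(i), i,j = 1..k.
Equivalently, Durbin-Levinson gives phi_{kk} iteratively:
  phi_{11} = rho(1)
  phi_{kk} = [rho(k) - sum_{j=1..k-1} phi_{k-1,j} rho(k-j)]
            / [1 - sum_{j=1..k-1} phi_{k-1,j} rho(j)],
  phi_{k,j} = phi_{k-1,j} - phi_{kk} phi_{k-1,k-j},  j = 1..k-1.
Step k = 1:
  phi_11 = rho(1) = -0.6286.
Step k = 2:
  phi_22 = [rho(2) - phi_11 rho(1)] / [1 - phi_11 rho(1)] = [0.3225 - (-0.6286)(-0.6286)] / [1 - (-0.6286)(-0.6286)]
         = -0.07263796 / 0.60486204 = -0.1201.
Therefore phi_{22} = -0.1201.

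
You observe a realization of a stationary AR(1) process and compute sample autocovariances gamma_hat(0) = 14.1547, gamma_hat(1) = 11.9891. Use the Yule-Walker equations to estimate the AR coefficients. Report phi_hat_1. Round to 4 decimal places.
\hat\phi_{1} = 0.8470

The Yule-Walker equations for an AR(p) process read, in matrix form,
  Gamma_p phi = r_p,   with   (Gamma_p)_{ij} = gamma(|i - j|),
                       (r_p)_i = gamma(i),   i,j = 1..p.
Substitute the sample gammas (Toeplitz matrix and right-hand side of size 1):
  Gamma_p = [[14.1547]]
  r_p     = [11.9891]
With p = 1 this is the single equation gamma(0) phi_1 = gamma(1):
  phi_hat_1 = gamma(1) / gamma(0) = 11.9891 / 14.1547 = 0.8470.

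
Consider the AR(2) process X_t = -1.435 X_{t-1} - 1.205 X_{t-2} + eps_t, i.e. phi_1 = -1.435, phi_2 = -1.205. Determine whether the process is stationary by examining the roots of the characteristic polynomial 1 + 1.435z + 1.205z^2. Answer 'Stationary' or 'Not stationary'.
\text{Not stationary}

The AR(p) characteristic polynomial is P(z) = 1 + 1.435z + 1.205z^2.
Stationarity requires all roots to lie outside the unit circle, i.e. |z| > 1 for every root.
Set 1 + (1.435) z + (1.205) z^2 = 0, i.e. a z^2 + b z + c = 0 with a = 1.205, b = 1.435, c = 1.
Discriminant D = b^2 - 4ac = (1.435)^2 - 4*(1.205)*1 = 2.059225 - (4.82) = -2.760775.
D < 0, so the roots are the complex-conjugate pair z = (-b +/- i sqrt(-D)) / (2a) = -0.5954 +/- 0.6894i.
For a conjugate pair |z|^2 = z * conj(z) = (product of roots) = c/a = 1/(1.205) = 0.829876, so |z| = sqrt(0.829876) = 0.911 for both roots.
Moduli of all roots: 0.9110, 0.9110.
All moduli strictly greater than 1? No.
Verdict: Not stationary.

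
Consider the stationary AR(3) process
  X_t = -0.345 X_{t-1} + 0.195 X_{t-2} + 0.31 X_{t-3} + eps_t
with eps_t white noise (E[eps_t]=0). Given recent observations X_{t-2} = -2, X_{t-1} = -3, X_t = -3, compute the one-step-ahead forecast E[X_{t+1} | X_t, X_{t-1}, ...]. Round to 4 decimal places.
E[X_{t+1} \mid \mathcal F_t] = -0.1700

For an AR(p) model X_t = c + sum_i phi_i X_{t-i} + eps_t, the
one-step-ahead conditional mean is
  E[X_{t+1} | X_t, ...] = c + sum_i phi_i X_{t+1-i}.
Substitute known values:
  E[X_{t+1} | ...] = (-0.345) * (-3) + (0.195) * (-3) + (0.31) * (-2)
                   = -0.1700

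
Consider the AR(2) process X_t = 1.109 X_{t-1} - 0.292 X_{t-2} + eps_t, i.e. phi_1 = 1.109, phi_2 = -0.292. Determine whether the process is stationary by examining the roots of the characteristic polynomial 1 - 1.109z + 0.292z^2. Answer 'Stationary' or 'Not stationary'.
\text{Stationary}

The AR(p) characteristic polynomial is P(z) = 1 - 1.109z + 0.292z^2.
Stationarity requires all roots to lie outside the unit circle, i.e. |z| > 1 for every root.
Set 1 + (-1.109) z + (0.292) z^2 = 0, i.e. a z^2 + b z + c = 0 with a = 0.292, b = -1.109, c = 1.
Discriminant D = b^2 - 4ac = (-1.109)^2 - 4*(0.292)*1 = 1.229881 - (1.168) = 0.061881.
D >= 0, so the roots are real: z = (-b +/- sqrt(D)) / (2a) = (1.109 +/- 0.248759) / (0.584).
  z_1 = (1.109 + 0.248759) / (0.584) = 2.3249,   |z_1| = 2.3249.
  z_2 = (1.109 - 0.248759) / (0.584) = 1.473,   |z_2| = 1.473.
Moduli of all roots: 2.3249, 1.4730.
All moduli strictly greater than 1? Yes.
Verdict: Stationary.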